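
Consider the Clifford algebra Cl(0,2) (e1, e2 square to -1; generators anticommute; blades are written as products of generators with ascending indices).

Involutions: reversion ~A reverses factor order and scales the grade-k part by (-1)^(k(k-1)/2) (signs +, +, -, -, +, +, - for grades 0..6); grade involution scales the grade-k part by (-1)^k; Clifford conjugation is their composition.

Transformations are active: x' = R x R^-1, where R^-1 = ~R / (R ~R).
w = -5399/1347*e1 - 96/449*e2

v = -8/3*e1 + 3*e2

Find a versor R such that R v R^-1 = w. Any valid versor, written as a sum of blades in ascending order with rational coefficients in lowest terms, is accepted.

A norm check does it: q(v) = q(w) = -145/9, hence R = v + w = -2997/449*e1 + 1251/449*e2 realises the map — parallel part kept, (v - w)/2 negated, v carried to w.
Answer: -2997/449*e1 + 1251/449*e2


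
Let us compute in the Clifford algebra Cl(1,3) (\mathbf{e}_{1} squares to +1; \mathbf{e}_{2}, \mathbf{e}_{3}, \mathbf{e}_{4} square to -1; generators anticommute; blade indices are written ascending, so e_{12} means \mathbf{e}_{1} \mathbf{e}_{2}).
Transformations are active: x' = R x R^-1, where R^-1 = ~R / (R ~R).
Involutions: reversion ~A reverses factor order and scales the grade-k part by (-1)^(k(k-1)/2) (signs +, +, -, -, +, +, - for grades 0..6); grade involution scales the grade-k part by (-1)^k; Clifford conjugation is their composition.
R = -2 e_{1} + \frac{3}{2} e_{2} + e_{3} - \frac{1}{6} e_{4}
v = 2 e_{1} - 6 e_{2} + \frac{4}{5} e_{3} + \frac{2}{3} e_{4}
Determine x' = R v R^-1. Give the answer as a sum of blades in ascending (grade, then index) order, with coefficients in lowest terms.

~R = -2 e_{1} + \frac{3}{2} e_{2} + e_{3} - \frac{1}{6} e_{4}, and R ~R = \frac{13}{18}, so R^-1 = ~R / (\frac{13}{18}).
R v = \frac{194}{45} + 9 e_{12} - \frac{18}{5} e_{13} - e_{14} + \frac{36}{5} e_{23} + \frac{4}{5} e_{34}
Answer: -\frac{1682}{65} e_{1} + \frac{1554}{65} e_{2} + \frac{724}{65} e_{3} - \frac{518}{195} e_{4}


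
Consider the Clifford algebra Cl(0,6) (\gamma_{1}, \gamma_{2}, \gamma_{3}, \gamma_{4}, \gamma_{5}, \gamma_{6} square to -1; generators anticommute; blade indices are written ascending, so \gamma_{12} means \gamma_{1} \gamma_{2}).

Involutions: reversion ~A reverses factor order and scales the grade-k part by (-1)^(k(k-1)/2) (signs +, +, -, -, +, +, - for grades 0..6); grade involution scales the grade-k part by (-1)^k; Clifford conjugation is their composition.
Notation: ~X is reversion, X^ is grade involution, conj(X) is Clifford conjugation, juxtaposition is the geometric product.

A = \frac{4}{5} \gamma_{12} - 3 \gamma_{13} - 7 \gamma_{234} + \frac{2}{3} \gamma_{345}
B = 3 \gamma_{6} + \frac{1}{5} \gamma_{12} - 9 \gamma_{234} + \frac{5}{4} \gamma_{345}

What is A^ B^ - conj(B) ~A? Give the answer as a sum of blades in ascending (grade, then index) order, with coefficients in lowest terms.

first term: \frac{9551}{150} + \frac{3}{5} \gamma_{23} + \frac{11}{4} \gamma_{25} - 27 \gamma_{124} - \frac{12}{5} \gamma_{126} - \frac{29}{5} \gamma_{134} + 9 \gamma_{136} - \frac{15}{4} \gamma_{145} - 21 \gamma_{2346} + 2 \gamma_{3456} - \frac{17}{15} \gamma_{12345}
second term: -\frac{9599}{150} - \frac{3}{5} \gamma_{23} + \frac{11}{4} \gamma_{25} + 27 \gamma_{124} + \frac{12}{5} \gamma_{126} + \frac{43}{5} \gamma_{134} - 9 \gamma_{136} + \frac{15}{4} \gamma_{145} + 21 \gamma_{2346} - 2 \gamma_{3456} - \frac{13}{15} \gamma_{12345}
Answer: \frac{383}{3} + \frac{6}{5} \gamma_{23} - 54 \gamma_{124} - \frac{24}{5} \gamma_{126} - \frac{72}{5} \gamma_{134} + 18 \gamma_{136} - \frac{15}{2} \gamma_{145} - 42 \gamma_{2346} + 4 \gamma_{3456} - \frac{4}{15} \gamma_{12345}


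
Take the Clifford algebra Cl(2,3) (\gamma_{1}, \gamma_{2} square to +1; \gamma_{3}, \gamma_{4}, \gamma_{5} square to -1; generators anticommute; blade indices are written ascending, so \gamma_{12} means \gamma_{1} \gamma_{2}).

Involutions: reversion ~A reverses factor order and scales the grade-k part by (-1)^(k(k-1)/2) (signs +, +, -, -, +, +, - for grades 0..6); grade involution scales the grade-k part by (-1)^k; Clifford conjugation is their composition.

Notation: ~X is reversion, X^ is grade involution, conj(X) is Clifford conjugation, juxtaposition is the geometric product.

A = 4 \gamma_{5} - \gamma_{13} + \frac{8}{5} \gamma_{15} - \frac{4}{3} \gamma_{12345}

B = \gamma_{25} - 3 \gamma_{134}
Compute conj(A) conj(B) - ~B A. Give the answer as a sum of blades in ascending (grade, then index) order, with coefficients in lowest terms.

first term: 4 \gamma_{2} - 3 \gamma_{4} + \frac{8}{5} \gamma_{12} + 4 \gamma_{25} - \frac{4}{3} \gamma_{134} - \frac{24}{5} \gamma_{345} + \gamma_{1235} - 12 \gamma_{1345}
second term: 4 \gamma_{2} - 3 \gamma_{4} + \frac{8}{5} \gamma_{12} + 4 \gamma_{25} + \frac{4}{3} \gamma_{134} + \frac{24}{5} \gamma_{345} - \gamma_{1235} + 12 \gamma_{1345}
Answer: -\frac{8}{3} \gamma_{134} - \frac{48}{5} \gamma_{345} + 2 \gamma_{1235} - 24 \gamma_{1345}


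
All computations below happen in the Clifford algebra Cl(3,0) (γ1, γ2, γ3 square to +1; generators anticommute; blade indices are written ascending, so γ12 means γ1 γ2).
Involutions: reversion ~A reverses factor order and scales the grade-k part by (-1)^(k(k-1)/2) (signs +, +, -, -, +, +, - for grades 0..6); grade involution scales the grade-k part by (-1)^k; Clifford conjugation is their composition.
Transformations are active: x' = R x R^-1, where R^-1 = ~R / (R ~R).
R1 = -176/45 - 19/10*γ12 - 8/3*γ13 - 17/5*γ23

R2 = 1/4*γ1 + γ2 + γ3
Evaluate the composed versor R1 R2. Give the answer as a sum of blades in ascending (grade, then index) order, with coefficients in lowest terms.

Distribute over the terms of R2 (each basis-blade product reordered to ascending indices, repeated generators contracted through their squares):
R1 (1/4*γ1) = -44/45*γ1 + 19/40*γ2 + 2/3*γ3 - 17/20*γ123
R1 (γ2) = -19/10*γ1 - 176/45*γ2 + 17/5*γ3 + 8/3*γ123
R1 (γ3) = -8/3*γ1 - 17/5*γ2 - 176/45*γ3 - 19/10*γ123
Summing the partial products and collecting blades:
Answer: -499/90*γ1 - 2461/360*γ2 + 7/45*γ3 - 1/12*γ123


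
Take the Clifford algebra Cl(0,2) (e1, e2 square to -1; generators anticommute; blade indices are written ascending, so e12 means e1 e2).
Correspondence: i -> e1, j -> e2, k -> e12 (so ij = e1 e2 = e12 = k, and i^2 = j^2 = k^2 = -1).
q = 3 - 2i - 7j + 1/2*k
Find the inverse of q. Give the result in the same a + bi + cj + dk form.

In blades: q = 3 - 2*e1 - 7*e2 + 1/2*e12.
With qbar = 3 + 2*e1 + 7*e2 - 1/2*e12 (scalar fixed, mapped units negated), q qbar = 249/4 (the sum of squared coefficients), so q^-1 = qbar / (249/4) = 4/83 + 8/249*e1 + 28/249*e2 - 2/249*e12; translating back:
Answer: 4/83 + 8/249*i + 28/249*j - 2/249*k


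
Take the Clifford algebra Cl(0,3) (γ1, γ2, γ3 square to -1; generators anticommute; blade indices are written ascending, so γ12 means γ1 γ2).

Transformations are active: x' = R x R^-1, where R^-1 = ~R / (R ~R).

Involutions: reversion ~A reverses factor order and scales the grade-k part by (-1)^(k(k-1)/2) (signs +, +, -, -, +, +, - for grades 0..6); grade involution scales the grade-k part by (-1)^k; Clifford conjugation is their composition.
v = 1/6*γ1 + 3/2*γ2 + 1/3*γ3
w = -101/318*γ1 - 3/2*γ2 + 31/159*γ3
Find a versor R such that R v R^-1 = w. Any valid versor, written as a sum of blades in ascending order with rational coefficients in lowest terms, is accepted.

Why this works: both vectors square to -43/18, so q(v) = q(w) and R = v + w = -8/53*γ1 + 28/53*γ3 carries v to w — its own direction survives, the complement (v - w)/2 flips.
Answer: -8/53*γ1 + 28/53*γ3


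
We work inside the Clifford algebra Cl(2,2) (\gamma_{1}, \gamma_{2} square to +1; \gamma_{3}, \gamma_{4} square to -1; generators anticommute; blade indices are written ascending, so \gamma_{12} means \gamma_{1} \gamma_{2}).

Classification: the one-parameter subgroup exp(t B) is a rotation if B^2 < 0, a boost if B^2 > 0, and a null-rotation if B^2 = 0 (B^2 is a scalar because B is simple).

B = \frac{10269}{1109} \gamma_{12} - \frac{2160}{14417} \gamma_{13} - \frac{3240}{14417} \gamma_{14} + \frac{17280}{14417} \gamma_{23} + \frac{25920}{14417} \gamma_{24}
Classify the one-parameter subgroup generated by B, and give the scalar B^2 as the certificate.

B^2 term by term: the squares give (\frac{10269}{1109})^2*(\gamma_{12})^2 + (-\frac{2160}{14417})^2*(\gamma_{13})^2 + (-\frac{3240}{14417})^2*(\gamma_{14})^2 + (\frac{17280}{14417})^2*(\gamma_{23})^2 + (\frac{25920}{14417})^2*(\gamma_{24})^2 = \frac{105452361}{1229881}*(-1) + \frac{4665600}{207849889}*(+1) + \frac{10497600}{207849889}*(+1) + \frac{298598400}{207849889}*(+1) + \frac{671846400}{207849889}*(+1) = -81 (each basis 2-blade squares to minus the product of its generators' squares); cross terms between blades sharing an index anticommute and cancel; the commuting (index-disjoint) pairs give grade-4 terms 2*c*c'*(blade product), which cancel blade by blade — \gamma_{1234}: \frac{111974400}{207849889} - \frac{111974400}{207849889} = 0 — confirming B is simple. So B^2 = -81.
Answer: rotation, certificate B^2 = -81. Because -81 is invariant under every versor sandwich, the classification follows from its sign alone.


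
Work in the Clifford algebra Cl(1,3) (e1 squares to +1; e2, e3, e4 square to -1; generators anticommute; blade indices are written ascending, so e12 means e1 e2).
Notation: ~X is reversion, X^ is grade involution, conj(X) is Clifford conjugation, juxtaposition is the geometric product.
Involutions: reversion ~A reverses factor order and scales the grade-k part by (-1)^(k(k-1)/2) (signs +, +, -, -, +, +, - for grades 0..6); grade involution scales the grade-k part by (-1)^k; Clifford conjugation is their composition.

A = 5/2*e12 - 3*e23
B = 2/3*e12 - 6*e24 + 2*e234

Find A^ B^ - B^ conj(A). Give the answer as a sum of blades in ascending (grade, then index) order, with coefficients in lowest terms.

first term: 5/3 - 6*e4 - 2*e13 + 15*e14 + 18*e34 + 5*e134
second term: -5/3 + 6*e4 - 2*e13 + 15*e14 + 18*e34 + 5*e134
Answer: 10/3 - 12*e4


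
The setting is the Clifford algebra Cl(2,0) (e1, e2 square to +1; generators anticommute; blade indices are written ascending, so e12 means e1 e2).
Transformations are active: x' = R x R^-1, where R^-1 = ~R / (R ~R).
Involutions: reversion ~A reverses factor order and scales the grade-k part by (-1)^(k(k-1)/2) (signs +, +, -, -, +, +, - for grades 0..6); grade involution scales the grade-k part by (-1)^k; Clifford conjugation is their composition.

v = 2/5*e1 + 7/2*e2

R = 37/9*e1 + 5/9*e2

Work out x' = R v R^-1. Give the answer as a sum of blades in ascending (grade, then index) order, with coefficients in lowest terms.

~R = 37/9*e1 + 5/9*e2, and R ~R = 1394/81, so R^-1 = ~R / (1394/81).
R v = 323/90 + 85/6*e12
Answer: 539/410*e1 - 134/41*e2


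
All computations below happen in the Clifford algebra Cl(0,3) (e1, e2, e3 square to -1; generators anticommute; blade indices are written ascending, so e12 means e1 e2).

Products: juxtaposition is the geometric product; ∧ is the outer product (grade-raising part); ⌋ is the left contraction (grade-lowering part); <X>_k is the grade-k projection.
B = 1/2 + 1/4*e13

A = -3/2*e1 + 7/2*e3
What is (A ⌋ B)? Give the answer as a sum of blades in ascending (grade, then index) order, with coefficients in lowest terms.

step 1: 7/8*e1 + 3/8*e3
Answer: 7/8*e1 + 3/8*e3


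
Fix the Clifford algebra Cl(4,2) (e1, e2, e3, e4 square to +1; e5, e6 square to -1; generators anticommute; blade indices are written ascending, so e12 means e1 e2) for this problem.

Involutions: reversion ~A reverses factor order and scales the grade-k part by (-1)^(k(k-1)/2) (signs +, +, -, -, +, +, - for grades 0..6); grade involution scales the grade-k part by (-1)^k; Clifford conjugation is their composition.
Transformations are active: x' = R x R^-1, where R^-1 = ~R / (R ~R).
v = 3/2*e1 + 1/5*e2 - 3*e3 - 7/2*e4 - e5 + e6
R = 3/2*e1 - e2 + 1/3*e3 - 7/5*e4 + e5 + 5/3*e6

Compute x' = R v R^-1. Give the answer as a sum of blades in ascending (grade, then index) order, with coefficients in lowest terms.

~R = 3/2*e1 - e2 + 1/3*e3 - 7/5*e4 + e5 + 5/3*e6, and R ~R = 463/300, so R^-1 = ~R / (463/300).
R v = 317/60 + 9/5*e12 - 5*e13 - 63/20*e14 - 3*e15 - e16 + 44/15*e23 + 189/50*e24 + 4/5*e25 - 4/3*e26 - 161/30*e34 + 8/3*e35 + 16/3*e36 + 49/10*e45 + 133/30*e46 + 8/3*e56
Answer: 8121/926*e1 - 16313/2315*e2 + 7337/1389*e3 - 5635/926*e4 + 3633/463*e5 + 14461/1389*e6


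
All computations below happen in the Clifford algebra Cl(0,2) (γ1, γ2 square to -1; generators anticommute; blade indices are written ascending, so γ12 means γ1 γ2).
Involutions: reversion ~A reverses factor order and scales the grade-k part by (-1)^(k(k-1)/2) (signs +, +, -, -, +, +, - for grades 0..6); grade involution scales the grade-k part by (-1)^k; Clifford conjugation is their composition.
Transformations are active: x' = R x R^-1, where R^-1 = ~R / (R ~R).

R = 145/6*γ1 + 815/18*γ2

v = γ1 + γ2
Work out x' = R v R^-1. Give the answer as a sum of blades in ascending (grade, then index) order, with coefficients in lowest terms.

~R = 145/6*γ1 + 815/18*γ2, and R ~R = -426725/162, so R^-1 = ~R / (-426725/162).
R v = -625/9 - 190/9*γ12
Answer: 4681/17069*γ1 + 23681/17069*γ2


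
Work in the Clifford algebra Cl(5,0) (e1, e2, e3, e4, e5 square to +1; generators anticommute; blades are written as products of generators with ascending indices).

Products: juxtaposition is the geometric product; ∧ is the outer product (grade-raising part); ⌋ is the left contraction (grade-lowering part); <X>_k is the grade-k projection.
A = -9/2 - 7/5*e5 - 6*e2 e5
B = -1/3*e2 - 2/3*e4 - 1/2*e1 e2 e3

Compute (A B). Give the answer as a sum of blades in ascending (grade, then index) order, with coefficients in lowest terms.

step 1: 3/2*e2 + 3*e4 - 2*e5 - 7/15*e2 e5 - 14/15*e4 e5 + 9/4*e1 e2 e3 + 3*e1 e3 e5 - 4*e2 e4 e5 - 7/10*e1 e2 e3 e5
Answer: 3/2*e2 + 3*e4 - 2*e5 - 7/15*e2 e5 - 14/15*e4 e5 + 9/4*e1 e2 e3 + 3*e1 e3 e5 - 4*e2 e4 e5 - 7/10*e1 e2 e3 e5


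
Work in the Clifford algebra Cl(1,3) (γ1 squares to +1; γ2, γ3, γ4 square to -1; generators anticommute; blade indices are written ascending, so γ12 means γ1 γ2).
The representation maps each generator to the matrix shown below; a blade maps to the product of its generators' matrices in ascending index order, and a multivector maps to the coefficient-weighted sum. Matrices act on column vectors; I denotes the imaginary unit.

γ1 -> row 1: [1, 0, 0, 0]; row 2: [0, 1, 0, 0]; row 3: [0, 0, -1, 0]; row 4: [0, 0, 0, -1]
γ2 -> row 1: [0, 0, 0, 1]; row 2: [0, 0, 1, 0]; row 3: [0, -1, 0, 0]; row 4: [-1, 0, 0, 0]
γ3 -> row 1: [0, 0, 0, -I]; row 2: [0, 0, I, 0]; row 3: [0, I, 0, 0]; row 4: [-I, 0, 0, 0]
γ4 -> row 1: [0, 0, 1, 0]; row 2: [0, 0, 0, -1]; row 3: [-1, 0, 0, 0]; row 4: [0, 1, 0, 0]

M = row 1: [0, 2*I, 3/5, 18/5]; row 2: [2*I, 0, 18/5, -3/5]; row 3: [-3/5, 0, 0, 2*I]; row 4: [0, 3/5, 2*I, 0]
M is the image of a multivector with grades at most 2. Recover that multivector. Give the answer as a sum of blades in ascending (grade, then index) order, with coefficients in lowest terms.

Method: the blade images are trace-orthogonal — tr(rho(e_A) rho(e_B)^-1) = 4 if A = B and 0 otherwise — and rho(e_A)^-1 = (e_A)^2 * rho(e_A) with (e_A)^2 = +1 or -1, so the coefficient of e_A in the preimage is (e_A)^2 * tr(M rho(e_A))/4.
Nonzero projections over blades of grade <= 2: γ2: (γ2)^2 = -1, tr(M rho(γ2)) = -36/5, coefficient 9/5; γ4: (γ4)^2 = -1, tr(M rho(γ4)) = -12/5, coefficient 3/5; γ12: (γ12)^2 = +1, tr(M rho(γ12)) = 36/5, coefficient 9/5; γ34: (γ34)^2 = -1, tr(M rho(γ34)) = 8, coefficient -2. Every other blade of grade <= 2 projects to 0.
Answer: 9/5*γ2 + 3/5*γ4 + 9/5*γ12 - 2*γ34


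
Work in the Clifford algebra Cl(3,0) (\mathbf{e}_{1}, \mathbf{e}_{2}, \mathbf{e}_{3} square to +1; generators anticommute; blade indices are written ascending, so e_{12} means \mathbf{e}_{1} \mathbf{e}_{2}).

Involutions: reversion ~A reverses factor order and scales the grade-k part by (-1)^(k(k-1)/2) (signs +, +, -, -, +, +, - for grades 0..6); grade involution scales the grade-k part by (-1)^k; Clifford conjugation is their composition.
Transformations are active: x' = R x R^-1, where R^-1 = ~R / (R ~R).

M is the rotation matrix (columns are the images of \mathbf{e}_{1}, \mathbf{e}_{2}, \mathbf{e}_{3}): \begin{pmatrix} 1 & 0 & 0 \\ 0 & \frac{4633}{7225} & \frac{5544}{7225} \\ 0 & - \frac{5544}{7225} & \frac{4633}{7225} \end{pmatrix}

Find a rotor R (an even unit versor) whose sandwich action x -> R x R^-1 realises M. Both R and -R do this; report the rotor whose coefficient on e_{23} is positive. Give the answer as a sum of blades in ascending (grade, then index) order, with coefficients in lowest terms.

Method: write R = a + b12*e_{12} + b13*e_{13} + b23*e_{23} with a^2 + b12^2 + b13^2 + b23^2 = 1 (so R^-1 = ~R). Expanding the columns R e_j ~R gives tr M = 4a^2 - 1 and, from the antisymmetric part, M21 - M12 = -4a*b12, M13 - M31 = 4a*b13, M32 - M23 = -4a*b23.
Here tr M = \frac{16491}{7225}, so a^2 = (1 + tr M)/4 = \frac{5929}{7225} and a = ±\frac{77}{85}. Taking a = \frac{77}{85}: M21 - M12 = 0, M13 - M31 = 0, M32 - M23 = -\frac{11088}{7225}, giving b12 = 0, b13 = 0, b23 = \frac{36}{85}, i.e. R = \frac{77}{85} + \frac{36}{85} e_{23}.
Its e_{23} coefficient is already positive.
Answer: \frac{77}{85} + \frac{36}{85} e_{23}. Sheet selection: the two-to-one cover makes ±R indistinguishable at the matrix level (trace \frac{16491}{7225}), so uniqueness comes from the required sign on e_{23}.


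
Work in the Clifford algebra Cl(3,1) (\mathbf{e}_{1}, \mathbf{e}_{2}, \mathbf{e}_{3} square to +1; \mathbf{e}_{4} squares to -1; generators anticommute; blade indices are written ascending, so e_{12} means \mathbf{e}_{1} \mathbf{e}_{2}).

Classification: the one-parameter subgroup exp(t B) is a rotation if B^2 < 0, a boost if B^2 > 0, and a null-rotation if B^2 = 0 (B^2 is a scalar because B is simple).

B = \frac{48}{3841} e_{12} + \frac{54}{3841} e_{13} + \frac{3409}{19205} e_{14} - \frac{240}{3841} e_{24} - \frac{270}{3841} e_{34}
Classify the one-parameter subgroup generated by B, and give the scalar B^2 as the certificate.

B^2 term by term: the squares give (\frac{48}{3841})^2*(e_{12})^2 + (\frac{54}{3841})^2*(e_{13})^2 + (\frac{3409}{19205})^2*(e_{14})^2 + (-\frac{240}{3841})^2*(e_{24})^2 + (-\frac{270}{3841})^2*(e_{34})^2 = \frac{2304}{14753281}*(-1) + \frac{2916}{14753281}*(-1) + \frac{11621281}{368832025}*(+1) + \frac{57600}{14753281}*(+1) + \frac{72900}{14753281}*(+1) = \frac{1}{25} (each basis 2-blade squares to minus the product of its generators' squares); cross terms between blades sharing an index anticommute and cancel; the commuting (index-disjoint) pairs give grade-4 terms 2*c*c'*(blade product), which cancel blade by blade — e_{1234}: -\frac{25920}{14753281} + \frac{25920}{14753281} = 0 — confirming B is simple. So B^2 = \frac{1}{25}.
Answer: boost, certificate B^2 = \frac{1}{25}. The scalar \frac{1}{25} is the complete invariant here: its sign names the subgroup type.


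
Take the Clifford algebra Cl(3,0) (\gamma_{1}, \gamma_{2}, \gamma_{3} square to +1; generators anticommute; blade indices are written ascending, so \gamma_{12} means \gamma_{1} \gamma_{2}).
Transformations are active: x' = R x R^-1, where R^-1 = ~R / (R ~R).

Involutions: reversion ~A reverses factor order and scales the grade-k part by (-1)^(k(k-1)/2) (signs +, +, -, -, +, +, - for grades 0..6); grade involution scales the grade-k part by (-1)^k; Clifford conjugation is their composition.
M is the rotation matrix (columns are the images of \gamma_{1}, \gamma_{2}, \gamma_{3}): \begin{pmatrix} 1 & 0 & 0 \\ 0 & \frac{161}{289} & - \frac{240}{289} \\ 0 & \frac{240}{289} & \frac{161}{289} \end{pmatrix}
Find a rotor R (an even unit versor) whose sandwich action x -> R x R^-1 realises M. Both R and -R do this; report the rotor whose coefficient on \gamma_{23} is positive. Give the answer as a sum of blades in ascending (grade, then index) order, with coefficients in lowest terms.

Method: write R = a + b12*\gamma_{12} + b13*\gamma_{13} + b23*\gamma_{23} with a^2 + b12^2 + b13^2 + b23^2 = 1 (so R^-1 = ~R). Expanding the columns R e_j ~R gives tr M = 4a^2 - 1 and, from the antisymmetric part, M21 - M12 = -4a*b12, M13 - M31 = 4a*b13, M32 - M23 = -4a*b23.
Here tr M = \frac{611}{289}, so a^2 = (1 + tr M)/4 = \frac{225}{289} and a = ±\frac{15}{17}. Taking a = \frac{15}{17}: M21 - M12 = 0, M13 - M31 = 0, M32 - M23 = \frac{480}{289}, giving b12 = 0, b13 = 0, b23 = -\frac{8}{17}, i.e. R = \frac{15}{17} - \frac{8}{17} \gamma_{23}.
Its \gamma_{23} coefficient is negative, so report the other preimage -R.
Answer: -\frac{15}{17} + \frac{8}{17} \gamma_{23}. Why the constraint matters: R and -R act identically through the sandwich — M has trace \frac{611}{289} either way — so only the sign condition on \gamma_{23} picks one of the two preimages.


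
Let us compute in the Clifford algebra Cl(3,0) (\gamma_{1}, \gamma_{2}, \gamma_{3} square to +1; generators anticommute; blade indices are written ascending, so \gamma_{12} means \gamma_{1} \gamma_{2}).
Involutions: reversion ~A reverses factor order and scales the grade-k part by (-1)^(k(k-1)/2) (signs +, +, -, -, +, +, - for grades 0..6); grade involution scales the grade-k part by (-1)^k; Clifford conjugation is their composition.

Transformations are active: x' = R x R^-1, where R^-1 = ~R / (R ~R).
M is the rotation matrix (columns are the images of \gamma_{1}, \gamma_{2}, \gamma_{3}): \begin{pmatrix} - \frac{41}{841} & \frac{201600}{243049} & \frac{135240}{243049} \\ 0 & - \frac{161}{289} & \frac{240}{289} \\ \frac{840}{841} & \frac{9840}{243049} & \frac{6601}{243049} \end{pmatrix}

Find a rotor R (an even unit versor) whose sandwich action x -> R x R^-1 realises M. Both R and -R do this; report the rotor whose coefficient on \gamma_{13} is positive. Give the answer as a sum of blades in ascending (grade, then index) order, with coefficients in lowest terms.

Method: write R = a + b12*\gamma_{12} + b13*\gamma_{13} + b23*\gamma_{23} with a^2 + b12^2 + b13^2 + b23^2 = 1 (so R^-1 = ~R). Expanding the columns R e_j ~R gives tr M = 4a^2 - 1 and, from the antisymmetric part, M21 - M12 = -4a*b12, M13 - M31 = 4a*b13, M32 - M23 = -4a*b23.
Here tr M = -\frac{140649}{243049}, so a^2 = (1 + tr M)/4 = \frac{25600}{243049} and a = ±\frac{160}{493}. Taking a = \frac{160}{493}: M21 - M12 = -\frac{201600}{243049}, M13 - M31 = -\frac{107520}{243049}, M32 - M23 = -\frac{192000}{243049}, giving b12 = \frac{315}{493}, b13 = -\frac{168}{493}, b23 = \frac{300}{493}, i.e. R = \frac{160}{493} + \frac{315}{493} \gamma_{12} - \frac{168}{493} \gamma_{13} + \frac{300}{493} \gamma_{23}.
Its \gamma_{13} coefficient is negative, so report the other preimage -R.
Answer: -\frac{160}{493} - \frac{315}{493} \gamma_{12} + \frac{168}{493} \gamma_{13} - \frac{300}{493} \gamma_{23}. Key observation: the double cover Spin(3) -> SO(3) sends R and -R to the same matrix (trace -\frac{140649}{243049} here), so the stated sign of the \gamma_{13} coefficient is what selects one sheet.


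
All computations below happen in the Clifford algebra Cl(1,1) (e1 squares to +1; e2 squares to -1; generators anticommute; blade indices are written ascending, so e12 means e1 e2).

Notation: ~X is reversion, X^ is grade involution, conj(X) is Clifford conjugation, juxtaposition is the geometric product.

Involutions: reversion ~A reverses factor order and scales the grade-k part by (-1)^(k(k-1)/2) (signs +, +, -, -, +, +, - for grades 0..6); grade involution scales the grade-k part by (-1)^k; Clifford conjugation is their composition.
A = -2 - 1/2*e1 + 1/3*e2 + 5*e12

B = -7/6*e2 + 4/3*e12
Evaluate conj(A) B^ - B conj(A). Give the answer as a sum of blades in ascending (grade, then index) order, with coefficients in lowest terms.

first term: -113/18 + 97/18*e1 - 5/3*e2 - 25/12*e12
second term: -127/18 + 113/18*e1 + 5/3*e2 - 25/12*e12
Answer: 7/9 - 8/9*e1 - 10/3*e2


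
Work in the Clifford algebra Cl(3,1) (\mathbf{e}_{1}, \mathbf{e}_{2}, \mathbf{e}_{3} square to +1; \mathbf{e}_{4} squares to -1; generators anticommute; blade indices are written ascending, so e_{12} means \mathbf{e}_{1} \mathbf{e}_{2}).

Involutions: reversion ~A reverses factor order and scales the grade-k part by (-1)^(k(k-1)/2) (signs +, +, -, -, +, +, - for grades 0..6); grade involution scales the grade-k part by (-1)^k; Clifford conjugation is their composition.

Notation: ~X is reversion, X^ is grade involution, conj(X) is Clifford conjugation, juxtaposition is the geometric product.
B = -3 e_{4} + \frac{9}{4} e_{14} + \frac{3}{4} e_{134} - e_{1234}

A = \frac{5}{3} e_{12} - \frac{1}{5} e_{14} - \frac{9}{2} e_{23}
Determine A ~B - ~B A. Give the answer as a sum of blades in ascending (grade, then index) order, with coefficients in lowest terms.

first term: \frac{9}{20} - \frac{3}{5} e_{1} - \frac{3}{20} e_{3} - \frac{9}{2} e_{14} + \frac{1}{5} e_{23} + \frac{15}{4} e_{24} + \frac{5}{3} e_{34} - \frac{13}{8} e_{124} + \frac{59}{4} e_{234} + \frac{81}{8} e_{1234}
second term: \frac{9}{20} + \frac{3}{5} e_{1} - \frac{3}{20} e_{3} - \frac{9}{2} e_{14} + \frac{1}{5} e_{23} - \frac{15}{4} e_{24} + \frac{5}{3} e_{34} - \frac{67}{8} e_{124} + \frac{49}{4} e_{234} + \frac{81}{8} e_{1234}
Answer: -\frac{6}{5} e_{1} + \frac{15}{2} e_{24} + \frac{27}{4} e_{124} + \frac{5}{2} e_{234}


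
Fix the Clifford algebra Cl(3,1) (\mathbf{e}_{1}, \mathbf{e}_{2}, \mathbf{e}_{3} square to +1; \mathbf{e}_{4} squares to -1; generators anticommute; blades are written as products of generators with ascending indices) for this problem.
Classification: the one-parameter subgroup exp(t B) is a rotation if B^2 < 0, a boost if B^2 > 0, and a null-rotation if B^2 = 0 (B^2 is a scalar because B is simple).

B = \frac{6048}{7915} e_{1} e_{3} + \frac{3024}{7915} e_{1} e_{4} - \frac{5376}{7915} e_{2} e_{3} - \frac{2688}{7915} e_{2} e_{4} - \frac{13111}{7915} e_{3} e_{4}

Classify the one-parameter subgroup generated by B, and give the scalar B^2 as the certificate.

B^2 term by term: the squares give (\frac{6048}{7915})^2*(e_{1} e_{3})^2 + (\frac{3024}{7915})^2*(e_{1} e_{4})^2 + (-\frac{5376}{7915})^2*(e_{2} e_{3})^2 + (-\frac{2688}{7915})^2*(e_{2} e_{4})^2 + (-\frac{13111}{7915})^2*(e_{3} e_{4})^2 = \frac{36578304}{62647225}*(-1) + \frac{9144576}{62647225}*(+1) + \frac{28901376}{62647225}*(-1) + \frac{7225344}{62647225}*(+1) + \frac{171898321}{62647225}*(+1) = \frac{49}{25} (each basis 2-blade squares to minus the product of its generators' squares); cross terms between blades sharing an index anticommute and cancel; the commuting (index-disjoint) pairs give grade-4 terms 2*c*c'*(blade product), which cancel blade by blade — e_{1} e_{2} e_{3} e_{4}: \frac{32514048}{62647225} - \frac{32514048}{62647225} = 0 — confirming B is simple. So B^2 = \frac{49}{25}.
Answer: boost, certificate B^2 = \frac{49}{25}. The scalar \frac{49}{25} is the complete invariant here: its sign names the subgroup type.


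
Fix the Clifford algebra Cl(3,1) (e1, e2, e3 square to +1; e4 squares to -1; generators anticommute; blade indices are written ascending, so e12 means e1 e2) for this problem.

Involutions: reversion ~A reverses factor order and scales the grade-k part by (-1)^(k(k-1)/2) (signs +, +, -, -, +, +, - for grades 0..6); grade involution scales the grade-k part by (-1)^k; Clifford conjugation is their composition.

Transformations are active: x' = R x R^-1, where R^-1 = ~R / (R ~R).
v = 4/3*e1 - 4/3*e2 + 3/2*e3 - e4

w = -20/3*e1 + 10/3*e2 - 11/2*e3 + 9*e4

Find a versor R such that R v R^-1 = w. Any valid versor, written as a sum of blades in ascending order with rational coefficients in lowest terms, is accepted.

Sketch: the shared square 173/36 makes R = v + w = -16/3*e1 + 2*e2 - 4*e3 + 8*e4 the natural versor; its sandwich fixes that direction, negates (v - w)/2, and sends v to w.
Answer: -16/3*e1 + 2*e2 - 4*e3 + 8*e4


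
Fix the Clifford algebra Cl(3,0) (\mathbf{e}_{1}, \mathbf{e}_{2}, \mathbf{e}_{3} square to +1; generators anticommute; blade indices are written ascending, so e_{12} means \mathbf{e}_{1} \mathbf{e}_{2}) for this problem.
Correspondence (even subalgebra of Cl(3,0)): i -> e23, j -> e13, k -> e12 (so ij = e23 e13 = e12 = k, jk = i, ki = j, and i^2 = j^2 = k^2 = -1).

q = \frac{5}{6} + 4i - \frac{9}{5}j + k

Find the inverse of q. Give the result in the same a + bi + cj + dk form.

In blades: q = \frac{5}{6} + e_{12} - \frac{9}{5} e_{13} + 4 e_{23}.
With qbar = \frac{5}{6} - e_{12} + \frac{9}{5} e_{13} - 4 e_{23} (scalar fixed, mapped units negated), q qbar = \frac{18841}{900} (the sum of squared coefficients), so q^-1 = qbar / (\frac{18841}{900}) = \frac{750}{18841} - \frac{900}{18841} e_{12} + \frac{1620}{18841} e_{13} - \frac{3600}{18841} e_{23}; translating back:
Answer: \frac{750}{18841} - \frac{3600}{18841}i + \frac{1620}{18841}j - \frac{900}{18841}k


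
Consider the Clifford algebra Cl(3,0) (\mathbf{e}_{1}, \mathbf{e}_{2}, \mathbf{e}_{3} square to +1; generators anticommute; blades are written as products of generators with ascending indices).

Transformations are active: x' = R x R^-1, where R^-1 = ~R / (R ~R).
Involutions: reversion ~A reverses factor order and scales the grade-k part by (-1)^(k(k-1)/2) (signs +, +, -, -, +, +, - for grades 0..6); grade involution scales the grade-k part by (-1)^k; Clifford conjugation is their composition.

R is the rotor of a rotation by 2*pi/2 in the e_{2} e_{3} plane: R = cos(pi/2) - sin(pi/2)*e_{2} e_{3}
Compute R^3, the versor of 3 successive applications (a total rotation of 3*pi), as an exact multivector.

Half-angle bookkeeping: 3 applications in e_{2} e_{3} add up to rotor phase 3*pi/2 = \frac{3 \pi}{2}, so R^3 = cos(\frac{3 \pi}{2}) - sin(\frac{3 \pi}{2})*e_{2} e_{3}.
cos(\frac{3 \pi}{2}) = 0 and sin(\frac{3 \pi}{2}) = -1, so R^3 = e_{2} e_{3}. The net rotation is 1*pi (after discarding 1 full turn, each of which contributes a factor -1 to the rotor); the rotor keeps the half-angle phase exactly.
Answer: e_{2} e_{3}


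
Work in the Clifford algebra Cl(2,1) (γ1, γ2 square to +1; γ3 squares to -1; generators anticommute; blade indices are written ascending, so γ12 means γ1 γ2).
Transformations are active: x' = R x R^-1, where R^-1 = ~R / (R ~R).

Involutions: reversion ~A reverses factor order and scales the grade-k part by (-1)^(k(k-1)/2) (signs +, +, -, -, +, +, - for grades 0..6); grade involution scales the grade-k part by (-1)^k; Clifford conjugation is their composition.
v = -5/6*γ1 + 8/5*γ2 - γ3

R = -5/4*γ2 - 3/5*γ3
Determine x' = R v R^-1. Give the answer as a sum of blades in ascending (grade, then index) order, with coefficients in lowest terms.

~R = -5/4*γ2 - 3/5*γ3, and R ~R = 481/400, so R^-1 = ~R / (481/400).
R v = -13/5 - 25/24*γ12 - 1/2*γ13 + 221/100*γ23
Answer: 5/6*γ1 + 704/185*γ2 + 133/37*γ3


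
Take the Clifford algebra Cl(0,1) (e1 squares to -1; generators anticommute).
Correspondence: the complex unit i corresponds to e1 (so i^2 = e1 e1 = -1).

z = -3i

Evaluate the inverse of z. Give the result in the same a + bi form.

In blades: z = -3*e1.
With qbar = 3*e1 (scalar fixed, mapped units negated), z qbar = 9 (the sum of squared coefficients), so z^-1 = qbar / (9) = 1/3*e1; translating back:
Answer: 1/3*i


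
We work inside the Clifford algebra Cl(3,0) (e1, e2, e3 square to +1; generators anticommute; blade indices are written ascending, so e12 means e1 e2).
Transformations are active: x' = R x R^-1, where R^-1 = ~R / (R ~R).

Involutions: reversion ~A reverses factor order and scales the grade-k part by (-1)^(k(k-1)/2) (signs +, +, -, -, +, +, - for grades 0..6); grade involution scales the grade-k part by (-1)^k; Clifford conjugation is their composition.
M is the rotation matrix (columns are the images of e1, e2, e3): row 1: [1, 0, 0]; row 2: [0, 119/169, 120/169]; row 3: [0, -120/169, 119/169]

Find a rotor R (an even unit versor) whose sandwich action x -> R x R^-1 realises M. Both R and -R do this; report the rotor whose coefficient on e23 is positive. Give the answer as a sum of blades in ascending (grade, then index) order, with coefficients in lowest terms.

Method: write R = a + b12*e12 + b13*e13 + b23*e23 with a^2 + b12^2 + b13^2 + b23^2 = 1 (so R^-1 = ~R). Expanding the columns R e_j ~R gives tr M = 4a^2 - 1 and, from the antisymmetric part, M21 - M12 = -4a*b12, M13 - M31 = 4a*b13, M32 - M23 = -4a*b23.
Here tr M = 407/169, so a^2 = (1 + tr M)/4 = 144/169 and a = ±12/13. Taking a = 12/13: M21 - M12 = 0, M13 - M31 = 0, M32 - M23 = -240/169, giving b12 = 0, b13 = 0, b23 = 5/13, i.e. R = 12/13 + 5/13*e23.
Its e23 coefficient is already positive.
Answer: 12/13 + 5/13*e23. Sheet selection: the two-to-one cover makes ±R indistinguishable at the matrix level (trace 407/169), so uniqueness comes from the required sign on e23.


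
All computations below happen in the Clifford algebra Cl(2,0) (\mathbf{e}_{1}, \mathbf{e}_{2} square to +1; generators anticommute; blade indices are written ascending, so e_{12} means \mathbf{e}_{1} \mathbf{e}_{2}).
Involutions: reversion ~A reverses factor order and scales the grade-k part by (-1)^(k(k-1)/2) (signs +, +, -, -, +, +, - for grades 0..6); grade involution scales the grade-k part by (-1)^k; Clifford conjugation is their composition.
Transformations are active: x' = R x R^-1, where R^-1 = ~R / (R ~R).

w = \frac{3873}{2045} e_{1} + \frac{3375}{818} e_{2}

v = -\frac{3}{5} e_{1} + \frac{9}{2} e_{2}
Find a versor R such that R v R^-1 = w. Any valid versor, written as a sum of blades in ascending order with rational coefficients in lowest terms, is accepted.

A norm check does it: q(v) = q(w) = \frac{2061}{100}, hence R = v + w = \frac{2646}{2045} e_{1} + \frac{3528}{409} e_{2} realises the map — parallel part kept, (v - w)/2 negated, v carried to w.
Answer: \frac{2646}{2045} e_{1} + \frac{3528}{409} e_{2}


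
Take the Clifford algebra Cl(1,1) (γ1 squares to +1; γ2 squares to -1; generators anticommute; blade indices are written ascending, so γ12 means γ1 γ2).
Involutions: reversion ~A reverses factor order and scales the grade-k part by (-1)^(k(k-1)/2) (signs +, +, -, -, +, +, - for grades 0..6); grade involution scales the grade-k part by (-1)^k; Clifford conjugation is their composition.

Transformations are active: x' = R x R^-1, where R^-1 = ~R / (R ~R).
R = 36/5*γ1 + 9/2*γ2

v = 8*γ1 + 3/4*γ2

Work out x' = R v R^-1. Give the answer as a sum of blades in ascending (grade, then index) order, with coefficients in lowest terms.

~R = 36/5*γ1 + 9/2*γ2, and R ~R = 3159/100, so R^-1 = ~R / (3159/100).
R v = 2169/40 - 153/5*γ12
Answer: 652/39*γ1 + 2293/156*γ2


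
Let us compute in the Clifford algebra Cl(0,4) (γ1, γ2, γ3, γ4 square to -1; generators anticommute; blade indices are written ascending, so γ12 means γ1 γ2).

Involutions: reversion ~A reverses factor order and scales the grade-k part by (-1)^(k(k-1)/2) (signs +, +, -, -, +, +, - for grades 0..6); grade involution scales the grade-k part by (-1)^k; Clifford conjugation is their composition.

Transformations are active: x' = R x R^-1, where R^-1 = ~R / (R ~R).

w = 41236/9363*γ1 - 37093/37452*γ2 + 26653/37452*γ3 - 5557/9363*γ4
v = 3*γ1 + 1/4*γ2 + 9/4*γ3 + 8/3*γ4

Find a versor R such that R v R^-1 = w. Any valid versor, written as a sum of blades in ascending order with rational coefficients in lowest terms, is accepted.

Sketch: the shared square -1529/72 makes R = v + w = 69325/9363*γ1 - 13865/18726*γ2 + 27730/9363*γ3 + 19411/9363*γ4 the natural versor; its sandwich fixes that direction, negates (v - w)/2, and sends v to w.
Answer: 69325/9363*γ1 - 13865/18726*γ2 + 27730/9363*γ3 + 19411/9363*γ4


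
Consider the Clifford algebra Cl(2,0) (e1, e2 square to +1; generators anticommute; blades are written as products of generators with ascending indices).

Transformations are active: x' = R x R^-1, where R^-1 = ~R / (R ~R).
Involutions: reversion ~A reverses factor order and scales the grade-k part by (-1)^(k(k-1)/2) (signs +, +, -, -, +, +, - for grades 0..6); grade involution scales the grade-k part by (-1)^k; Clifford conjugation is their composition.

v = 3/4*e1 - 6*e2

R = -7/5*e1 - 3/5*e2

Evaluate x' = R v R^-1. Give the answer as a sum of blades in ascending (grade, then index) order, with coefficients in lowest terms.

~R = -7/5*e1 - 3/5*e2, and R ~R = 58/25, so R^-1 = ~R / (58/25).
R v = 51/20 + 177/20*e1 e2
Answer: -111/29*e1 + 543/116*e2


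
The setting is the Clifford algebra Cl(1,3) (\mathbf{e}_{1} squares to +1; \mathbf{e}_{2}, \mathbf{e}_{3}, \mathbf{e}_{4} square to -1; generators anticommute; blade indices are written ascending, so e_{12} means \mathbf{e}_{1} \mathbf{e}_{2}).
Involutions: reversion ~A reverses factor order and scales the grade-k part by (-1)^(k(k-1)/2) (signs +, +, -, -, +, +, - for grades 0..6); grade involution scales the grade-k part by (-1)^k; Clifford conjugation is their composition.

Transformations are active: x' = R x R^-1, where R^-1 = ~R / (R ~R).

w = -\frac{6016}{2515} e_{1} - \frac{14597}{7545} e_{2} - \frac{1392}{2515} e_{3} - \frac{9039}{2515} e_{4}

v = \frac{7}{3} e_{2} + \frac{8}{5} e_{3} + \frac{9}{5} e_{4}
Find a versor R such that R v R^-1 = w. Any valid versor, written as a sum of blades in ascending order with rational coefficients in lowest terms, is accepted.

Take R = v + w = -\frac{6016}{2515} e_{1} + \frac{3008}{7545} e_{2} + \frac{2632}{2515} e_{3} - \frac{4512}{2515} e_{4}. Because q(v) = q(w) = -\frac{506}{45}, conjugation by R sends v exactly to w.
Answer: -\frac{6016}{2515} e_{1} + \frac{3008}{7545} e_{2} + \frac{2632}{2515} e_{3} - \frac{4512}{2515} e_{4}


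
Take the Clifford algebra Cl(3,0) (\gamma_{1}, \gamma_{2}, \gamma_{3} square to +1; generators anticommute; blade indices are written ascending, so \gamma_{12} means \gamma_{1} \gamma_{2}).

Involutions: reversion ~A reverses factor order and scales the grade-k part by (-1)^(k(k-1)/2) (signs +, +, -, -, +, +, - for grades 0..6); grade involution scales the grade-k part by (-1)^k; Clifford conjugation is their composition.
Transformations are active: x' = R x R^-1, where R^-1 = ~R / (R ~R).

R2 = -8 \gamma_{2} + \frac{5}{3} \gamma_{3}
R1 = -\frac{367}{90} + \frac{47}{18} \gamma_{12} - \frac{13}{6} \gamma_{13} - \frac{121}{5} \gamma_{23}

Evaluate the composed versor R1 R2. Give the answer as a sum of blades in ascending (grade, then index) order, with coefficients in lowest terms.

Distribute over the terms of R2 (each basis-blade product reordered to ascending indices, repeated generators contracted through their squares):
R1 (-8 \gamma_{2}) = -\frac{188}{9} \gamma_{1} + \frac{1468}{45} \gamma_{2} - \frac{968}{5} \gamma_{3} - \frac{52}{3} \gamma_{123}
R1 (\frac{5}{3} \gamma_{3}) = -\frac{65}{18} \gamma_{1} - \frac{121}{3} \gamma_{2} - \frac{367}{54} \gamma_{3} + \frac{235}{54} \gamma_{123}
Summing the partial products and collecting blades:
Answer: -\frac{49}{2} \gamma_{1} - \frac{347}{45} \gamma_{2} - \frac{54107}{270} \gamma_{3} - \frac{701}{54} \gamma_{123}


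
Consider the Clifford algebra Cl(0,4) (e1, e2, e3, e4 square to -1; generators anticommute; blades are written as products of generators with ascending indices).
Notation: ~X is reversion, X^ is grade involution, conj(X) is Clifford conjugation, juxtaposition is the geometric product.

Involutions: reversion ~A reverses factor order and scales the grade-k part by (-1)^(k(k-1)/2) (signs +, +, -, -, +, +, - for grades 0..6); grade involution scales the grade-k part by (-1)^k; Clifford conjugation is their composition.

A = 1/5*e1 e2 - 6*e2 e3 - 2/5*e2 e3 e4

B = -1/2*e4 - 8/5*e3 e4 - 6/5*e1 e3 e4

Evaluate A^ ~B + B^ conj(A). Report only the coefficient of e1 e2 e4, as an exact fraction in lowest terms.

first term: -16/25*e2 + 12/25*e1 e2 + 1/5*e2 e3 + 48/5*e2 e4 + 71/10*e1 e2 e4 + 81/25*e2 e3 e4 + 8/25*e1 e2 e3 e4
second term: -16/25*e2 + 12/25*e1 e2 + 1/5*e2 e3 - 48/5*e2 e4 + 71/10*e1 e2 e4 + 81/25*e2 e3 e4 + 8/25*e1 e2 e3 e4
Answer: 71/5


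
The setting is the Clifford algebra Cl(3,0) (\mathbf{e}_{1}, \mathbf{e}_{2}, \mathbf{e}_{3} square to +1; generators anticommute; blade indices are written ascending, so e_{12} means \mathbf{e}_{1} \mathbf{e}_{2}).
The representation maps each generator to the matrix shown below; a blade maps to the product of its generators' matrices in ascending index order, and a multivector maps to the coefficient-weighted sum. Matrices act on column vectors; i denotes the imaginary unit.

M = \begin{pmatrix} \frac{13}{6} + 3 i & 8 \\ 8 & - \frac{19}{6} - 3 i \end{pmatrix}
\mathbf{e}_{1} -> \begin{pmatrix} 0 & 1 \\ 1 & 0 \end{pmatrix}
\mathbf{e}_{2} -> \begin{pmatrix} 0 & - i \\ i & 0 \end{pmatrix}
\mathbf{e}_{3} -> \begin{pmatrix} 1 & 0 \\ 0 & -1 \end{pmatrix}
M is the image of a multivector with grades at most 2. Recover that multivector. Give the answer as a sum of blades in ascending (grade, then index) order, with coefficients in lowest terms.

Method: 1, rho(e_{1}), rho(e_{2}), rho(e_{3}) form a trace-orthogonal basis of the 2x2 complex matrices (tr(X Y) = 2 if X = Y, else 0), so M = m0*1 + m1*rho(e_{1}) + m2*rho(e_{2}) + m3*rho(e_{3}) with m0 = tr(M)/2 = - \frac{1}{2}, m1 = tr(M rho(e_{1}))/2 = 8, m2 = tr(M rho(e_{2}))/2 = 0, m3 = tr(M rho(e_{3}))/2 = \frac{8}{3} + 3 i.
Multiplying table entries, the bivector images are rho(e_{12}) = i*rho(e_{3}), rho(e_{13}) = -i*rho(e_{2}), rho(e_{23}) = i*rho(e_{1}); with real blade coefficients the real parts of m0..m3 are the coefficients of 1, e_{1}, e_{2}, e_{3} and the imaginary parts give the bivectors (e_{23}: Im m1, e_{13}: -Im m2, e_{12}: Im m3).
Answer: -\frac{1}{2} + 8 e_{1} + \frac{8}{3} e_{3} + 3 e_{12}
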